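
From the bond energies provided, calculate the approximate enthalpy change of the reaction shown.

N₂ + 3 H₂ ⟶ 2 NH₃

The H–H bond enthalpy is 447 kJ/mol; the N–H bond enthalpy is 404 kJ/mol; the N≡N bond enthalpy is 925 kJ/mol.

Bonds broken (reactants):
  H–H: 3 × 447 = 1341
  N≡N: 1 × 925 = 925
  Σ(broken) = 2266 kJ
Bonds formed (products):
  N–H: 6 × 404 = 2424
  Σ(formed) = 2424 kJ
ΔH = Σ(broken) − Σ(formed) = 2266 − 2424 = −158 kJ

ΔH ≈ −158 kJ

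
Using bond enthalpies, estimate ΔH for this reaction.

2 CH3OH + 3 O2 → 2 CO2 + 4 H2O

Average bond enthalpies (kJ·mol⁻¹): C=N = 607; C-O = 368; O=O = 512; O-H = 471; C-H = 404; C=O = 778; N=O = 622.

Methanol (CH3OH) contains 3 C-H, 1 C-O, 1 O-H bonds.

Bonds broken (reactants):
  C-H: 6 × 404 = 2424
  C-O: 2 × 368 = 736
  O-H: 2 × 471 = 942
  O=O: 3 × 512 = 1536
  Σ(broken) = 5638 kJ
Bonds formed (products):
  C=O: 4 × 778 = 3112
  O-H: 8 × 471 = 3768
  Σ(formed) = 6880 kJ
ΔH = Σ(broken) − Σ(formed) = 5638 − 6880 = −1242 kJ

ΔH ≈ −1242 kJ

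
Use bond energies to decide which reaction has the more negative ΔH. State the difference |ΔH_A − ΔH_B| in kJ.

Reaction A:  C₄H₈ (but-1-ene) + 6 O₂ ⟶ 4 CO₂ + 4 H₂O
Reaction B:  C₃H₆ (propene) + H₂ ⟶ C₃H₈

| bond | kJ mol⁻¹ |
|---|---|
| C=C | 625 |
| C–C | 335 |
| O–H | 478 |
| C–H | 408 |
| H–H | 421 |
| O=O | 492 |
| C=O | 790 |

Reaction A:
  Bonds broken (reactants):
    C–C: 2 × 335 = 670
    C–H: 8 × 408 = 3264
    C=C: 1 × 625 = 625
    O=O: 6 × 492 = 2952
    Σ(broken) = 7511 kJ
  Bonds formed (products):
    C=O: 8 × 790 = 6320
    O–H: 8 × 478 = 3824
    Σ(formed) = 10144 kJ
  ΔH_A = 7511 − 10144 = −2633 kJ
Reaction B:
  Bonds broken (reactants):
    C–C: 1 × 335 = 335
    C–H: 6 × 408 = 2448
    C=C: 1 × 625 = 625
    H–H: 1 × 421 = 421
    Σ(broken) = 3829 kJ
  Bonds formed (products):
    C–C: 2 × 335 = 670
    C–H: 8 × 408 = 3264
    Σ(formed) = 3934 kJ
  ΔH_B = 3829 − 3934 = −105 kJ
ΔH_A − ΔH_B = −2528 kJ, so reaction A has the more negative ΔH; |ΔH_A − ΔH_B| = 2528 kJ.

Reaction A, by 2528 kJ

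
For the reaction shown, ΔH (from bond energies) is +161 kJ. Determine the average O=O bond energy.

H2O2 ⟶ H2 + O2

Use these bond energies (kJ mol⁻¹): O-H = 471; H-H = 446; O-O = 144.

D(O=O) ≈ 479 kJ/mol

Let D be the O=O bond energy.
Σ(broken) = 2×471 + 1×144 = 1086
Σ(formed) = 1×446 + 1×D = 446 + D
ΔH = Σ(broken) − Σ(formed) = (1086) − (446 + D) = +640 − D
Setting this equal to +161 kJ gives D = 479 kJ/mol.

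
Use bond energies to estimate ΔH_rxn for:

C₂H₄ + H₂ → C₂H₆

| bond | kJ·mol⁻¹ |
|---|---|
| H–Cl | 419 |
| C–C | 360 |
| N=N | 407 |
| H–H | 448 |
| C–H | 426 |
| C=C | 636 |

ΔH ≈ −128 kJ

Bonds broken (reactants):
  C–H: 4 × 426 = 1704
  C=C: 1 × 636 = 636
  H–H: 1 × 448 = 448
  Σ(broken) = 2788 kJ
Bonds formed (products):
  C–C: 1 × 360 = 360
  C–H: 6 × 426 = 2556
  Σ(formed) = 2916 kJ
ΔH = Σ(broken) − Σ(formed) = 2788 − 2916 = −128 kJ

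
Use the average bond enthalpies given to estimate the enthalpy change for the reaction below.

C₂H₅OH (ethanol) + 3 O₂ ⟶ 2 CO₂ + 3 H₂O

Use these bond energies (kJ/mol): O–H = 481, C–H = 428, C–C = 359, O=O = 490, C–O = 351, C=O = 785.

Bonds broken (reactants):
  C–C: 1 × 359 = 359
  C–H: 5 × 428 = 2140
  C–O: 1 × 351 = 351
  O–H: 1 × 481 = 481
  O=O: 3 × 490 = 1470
  Σ(broken) = 4801 kJ
Bonds formed (products):
  C=O: 4 × 785 = 3140
  O–H: 6 × 481 = 2886
  Σ(formed) = 6026 kJ
ΔH = Σ(broken) − Σ(formed) = 4801 − 6026 = −1225 kJ

ΔH ≈ −1225 kJ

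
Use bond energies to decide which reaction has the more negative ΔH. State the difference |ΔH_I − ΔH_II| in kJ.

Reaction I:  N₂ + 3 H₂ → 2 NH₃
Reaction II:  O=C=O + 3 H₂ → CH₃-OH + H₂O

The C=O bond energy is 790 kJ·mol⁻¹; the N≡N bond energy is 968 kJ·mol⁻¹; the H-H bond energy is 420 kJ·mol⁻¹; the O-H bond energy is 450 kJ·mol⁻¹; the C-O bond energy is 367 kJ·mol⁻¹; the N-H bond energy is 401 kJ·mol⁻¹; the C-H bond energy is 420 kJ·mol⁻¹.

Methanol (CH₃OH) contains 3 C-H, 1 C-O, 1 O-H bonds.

Reaction I, by 41 kJ

Reaction I:
  Bonds broken (reactants):
    H-H: 3 × 420 = 1260
    N≡N: 1 × 968 = 968
    Σ(broken) = 2228 kJ
  Bonds formed (products):
    N-H: 6 × 401 = 2406
    Σ(formed) = 2406 kJ
  ΔH_I = 2228 − 2406 = −178 kJ
Reaction II:
  Bonds broken (reactants):
    C=O: 2 × 790 = 1580
    H-H: 3 × 420 = 1260
    Σ(broken) = 2840 kJ
  Bonds formed (products):
    C-H: 3 × 420 = 1260
    C-O: 1 × 367 = 367
    O-H: 3 × 450 = 1350
    Σ(formed) = 2977 kJ
  ΔH_II = 2840 − 2977 = −137 kJ
ΔH_I − ΔH_II = −41 kJ, so reaction I has the more negative ΔH; |ΔH_I − ΔH_II| = 41 kJ.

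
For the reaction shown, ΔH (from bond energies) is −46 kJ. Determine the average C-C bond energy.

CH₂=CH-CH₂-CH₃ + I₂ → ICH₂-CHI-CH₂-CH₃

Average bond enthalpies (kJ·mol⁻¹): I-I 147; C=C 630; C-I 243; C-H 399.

Let D be the C-C bond energy.
Σ(broken) = 2×D + 8×399 + 1×630 + 1×147 = 3969 + 2D
Σ(formed) = 3×D + 8×399 + 2×243 = 3678 + 3D
ΔH = Σ(broken) − Σ(formed) = (3969 + 2D) − (3678 + 3D) = +291 − D
Setting this equal to −46 kJ gives D = 337 kJ/mol.

D(C-C) ≈ 337 kJ/mol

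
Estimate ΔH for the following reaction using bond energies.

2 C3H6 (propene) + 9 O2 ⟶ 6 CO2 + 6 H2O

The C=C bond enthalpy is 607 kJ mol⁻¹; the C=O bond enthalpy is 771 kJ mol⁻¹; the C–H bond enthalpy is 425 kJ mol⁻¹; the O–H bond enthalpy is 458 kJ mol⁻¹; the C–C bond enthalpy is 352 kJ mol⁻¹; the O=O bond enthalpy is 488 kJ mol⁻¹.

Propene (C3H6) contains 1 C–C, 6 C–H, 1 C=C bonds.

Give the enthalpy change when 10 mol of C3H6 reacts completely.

ΔH = −16690 kJ

Bonds broken (reactants):
  C–C: 2 × 352 = 704
  C–H: 12 × 425 = 5100
  C=C: 2 × 607 = 1214
  O=O: 9 × 488 = 4392
  Σ(broken) = 11410 kJ
Bonds formed (products):
  C=O: 12 × 771 = 9252
  O–H: 12 × 458 = 5496
  Σ(formed) = 14748 kJ
ΔH = Σ(broken) − Σ(formed) = 11410 − 14748 = −3338 kJ
For 5× the reaction as written: 5 × (−3338) = −16690 kJ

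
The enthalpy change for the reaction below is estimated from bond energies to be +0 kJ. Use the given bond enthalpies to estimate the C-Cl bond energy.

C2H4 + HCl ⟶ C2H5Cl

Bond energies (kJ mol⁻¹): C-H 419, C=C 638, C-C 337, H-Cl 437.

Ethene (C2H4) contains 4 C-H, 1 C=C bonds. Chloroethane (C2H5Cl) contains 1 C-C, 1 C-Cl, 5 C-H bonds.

Let D be the C-Cl bond energy.
Σ(broken) = 4×419 + 1×638 + 1×437 = 2751
Σ(formed) = 1×337 + 1×D + 5×419 = 2432 + D
ΔH = Σ(broken) − Σ(formed) = (2751) − (2432 + D) = +319 − D
Setting this equal to +0 kJ gives D = 319 kJ/mol.

D(C-Cl) ≈ 319 kJ/mol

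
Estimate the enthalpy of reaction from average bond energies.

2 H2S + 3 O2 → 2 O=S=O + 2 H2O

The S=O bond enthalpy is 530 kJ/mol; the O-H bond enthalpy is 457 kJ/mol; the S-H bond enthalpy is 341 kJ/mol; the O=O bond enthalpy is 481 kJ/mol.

Bonds broken (reactants):
  O=O: 3 × 481 = 1443
  S-H: 4 × 341 = 1364
  Σ(broken) = 2807 kJ
Bonds formed (products):
  O-H: 4 × 457 = 1828
  S=O: 4 × 530 = 2120
  Σ(formed) = 3948 kJ
ΔH = Σ(broken) − Σ(formed) = 2807 − 3948 = −1141 kJ

ΔH ≈ −1141 kJ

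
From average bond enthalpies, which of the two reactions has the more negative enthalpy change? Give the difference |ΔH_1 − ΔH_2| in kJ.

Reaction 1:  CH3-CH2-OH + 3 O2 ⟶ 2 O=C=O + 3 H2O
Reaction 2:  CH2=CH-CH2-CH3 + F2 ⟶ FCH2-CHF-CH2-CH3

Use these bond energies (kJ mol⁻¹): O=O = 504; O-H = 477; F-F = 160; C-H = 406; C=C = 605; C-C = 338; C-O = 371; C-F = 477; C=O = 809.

Reaction 1, by 843 kJ

Reaction 1:
  Bonds broken (reactants):
    C-C: 1 × 338 = 338
    C-H: 5 × 406 = 2030
    C-O: 1 × 371 = 371
    O-H: 1 × 477 = 477
    O=O: 3 × 504 = 1512
    Σ(broken) = 4728 kJ
  Bonds formed (products):
    C=O: 4 × 809 = 3236
    O-H: 6 × 477 = 2862
    Σ(formed) = 6098 kJ
  ΔH_1 = 4728 − 6098 = −1370 kJ
Reaction 2:
  Bonds broken (reactants):
    C-C: 2 × 338 = 676
    C-H: 8 × 406 = 3248
    C=C: 1 × 605 = 605
    F-F: 1 × 160 = 160
    Σ(broken) = 4689 kJ
  Bonds formed (products):
    C-C: 3 × 338 = 1014
    C-F: 2 × 477 = 954
    C-H: 8 × 406 = 3248
    Σ(formed) = 5216 kJ
  ΔH_2 = 4689 − 5216 = −527 kJ
ΔH_1 − ΔH_2 = −843 kJ, so reaction 1 has the more negative ΔH; |ΔH_1 − ΔH_2| = 843 kJ.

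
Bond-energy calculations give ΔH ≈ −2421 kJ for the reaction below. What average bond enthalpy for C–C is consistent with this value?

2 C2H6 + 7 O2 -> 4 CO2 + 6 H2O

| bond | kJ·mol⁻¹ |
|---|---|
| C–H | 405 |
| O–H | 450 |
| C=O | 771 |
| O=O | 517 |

Let D be the C–C bond energy.
Σ(broken) = 2×D + 12×405 + 7×517 = 8479 + 2D
Σ(formed) = 8×771 + 12×450 = 11568
ΔH = Σ(broken) − Σ(formed) = (8479 + 2D) − (11568) = −3089 + 2D
Setting this equal to −2421 kJ gives 2D = 668, so D = 334 kJ/mol.

D(C–C) ≈ 334 kJ/mol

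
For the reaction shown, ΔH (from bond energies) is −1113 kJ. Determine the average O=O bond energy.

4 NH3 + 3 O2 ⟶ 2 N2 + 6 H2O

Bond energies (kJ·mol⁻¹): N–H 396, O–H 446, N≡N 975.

D(O=O) ≈ 479 kJ/mol

Let D be the O=O bond energy.
Σ(broken) = 12×396 + 3×D = 4752 + 3D
Σ(formed) = 2×975 + 12×446 = 7302
ΔH = Σ(broken) − Σ(formed) = (4752 + 3D) − (7302) = −2550 + 3D
Setting this equal to −1113 kJ gives 3D = 1437, so D = 479 kJ/mol.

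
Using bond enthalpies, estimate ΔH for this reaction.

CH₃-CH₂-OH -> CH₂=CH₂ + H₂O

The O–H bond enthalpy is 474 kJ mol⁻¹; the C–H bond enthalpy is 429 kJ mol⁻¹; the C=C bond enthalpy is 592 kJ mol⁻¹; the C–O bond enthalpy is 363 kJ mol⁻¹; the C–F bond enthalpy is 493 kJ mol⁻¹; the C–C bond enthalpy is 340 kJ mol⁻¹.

ΔH ≈ +66 kJ

Bonds broken (reactants):
  C–C: 1 × 340 = 340
  C–H: 5 × 429 = 2145
  C–O: 1 × 363 = 363
  O–H: 1 × 474 = 474
  Σ(broken) = 3322 kJ
Bonds formed (products):
  C–H: 4 × 429 = 1716
  C=C: 1 × 592 = 592
  O–H: 2 × 474 = 948
  Σ(formed) = 3256 kJ
ΔH = Σ(broken) − Σ(formed) = 3322 − 3256 = +66 kJ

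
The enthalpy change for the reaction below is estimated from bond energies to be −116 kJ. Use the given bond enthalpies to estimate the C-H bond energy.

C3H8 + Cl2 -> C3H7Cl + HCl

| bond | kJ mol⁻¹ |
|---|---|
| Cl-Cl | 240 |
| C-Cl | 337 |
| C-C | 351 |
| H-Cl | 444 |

Let D be the C-H bond energy.
Σ(broken) = 2×351 + 8×D + 1×240 = 942 + 8D
Σ(formed) = 2×351 + 1×337 + 7×D + 1×444 = 1483 + 7D
ΔH = Σ(broken) − Σ(formed) = (942 + 8D) − (1483 + 7D) = −541 + D
Setting this equal to −116 kJ gives D = 425 kJ/mol.

D(C-H) ≈ 425 kJ/mol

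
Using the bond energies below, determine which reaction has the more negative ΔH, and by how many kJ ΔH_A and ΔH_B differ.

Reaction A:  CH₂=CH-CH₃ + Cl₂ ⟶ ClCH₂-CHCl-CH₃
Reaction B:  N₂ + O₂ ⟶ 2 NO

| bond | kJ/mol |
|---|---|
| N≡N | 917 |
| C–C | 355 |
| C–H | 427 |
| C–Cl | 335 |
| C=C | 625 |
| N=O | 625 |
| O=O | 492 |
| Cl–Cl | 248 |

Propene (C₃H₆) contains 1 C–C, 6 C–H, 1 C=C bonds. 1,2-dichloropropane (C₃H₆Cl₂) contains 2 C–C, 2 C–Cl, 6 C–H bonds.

Reaction A, by 311 kJ

Reaction A:
  Bonds broken (reactants):
    C–C: 1 × 355 = 355
    C–H: 6 × 427 = 2562
    C=C: 1 × 625 = 625
    Cl–Cl: 1 × 248 = 248
    Σ(broken) = 3790 kJ
  Bonds formed (products):
    C–C: 2 × 355 = 710
    C–Cl: 2 × 335 = 670
    C–H: 6 × 427 = 2562
    Σ(formed) = 3942 kJ
  ΔH_A = 3790 − 3942 = −152 kJ
Reaction B:
  Bonds broken (reactants):
    N≡N: 1 × 917 = 917
    O=O: 1 × 492 = 492
    Σ(broken) = 1409 kJ
  Bonds formed (products):
    N=O: 2 × 625 = 1250
    Σ(formed) = 1250 kJ
  ΔH_B = 1409 − 1250 = +159 kJ
ΔH_A − ΔH_B = −311 kJ, so reaction A has the more negative ΔH; |ΔH_A − ΔH_B| = 311 kJ.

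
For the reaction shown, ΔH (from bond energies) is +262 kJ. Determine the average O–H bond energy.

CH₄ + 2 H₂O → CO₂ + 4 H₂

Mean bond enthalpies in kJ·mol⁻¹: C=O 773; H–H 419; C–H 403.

D(O–H) ≈ 468 kJ/mol

Let D be the O–H bond energy.
Σ(broken) = 4×403 + 4×D = 1612 + 4D
Σ(formed) = 2×773 + 4×419 = 3222
ΔH = Σ(broken) − Σ(formed) = (1612 + 4D) − (3222) = −1610 + 4D
Setting this equal to +262 kJ gives 4D = 1872, so D = 468 kJ/mol.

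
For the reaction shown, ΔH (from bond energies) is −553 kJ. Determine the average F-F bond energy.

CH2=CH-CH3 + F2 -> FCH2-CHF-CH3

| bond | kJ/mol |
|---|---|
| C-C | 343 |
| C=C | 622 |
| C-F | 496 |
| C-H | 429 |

Let D be the F-F bond energy.
Σ(broken) = 1×343 + 6×429 + 1×622 + 1×D = 3539 + D
Σ(formed) = 2×343 + 2×496 + 6×429 = 4252
ΔH = Σ(broken) − Σ(formed) = (3539 + D) − (4252) = −713 + D
Setting this equal to −553 kJ gives D = 160 kJ/mol.

D(F-F) ≈ 160 kJ/mol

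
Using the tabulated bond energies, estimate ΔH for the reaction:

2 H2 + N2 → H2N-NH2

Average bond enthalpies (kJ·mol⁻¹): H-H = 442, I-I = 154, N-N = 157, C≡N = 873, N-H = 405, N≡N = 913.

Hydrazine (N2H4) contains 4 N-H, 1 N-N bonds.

ΔH ≈ +20 kJ

Bonds broken (reactants):
  H-H: 2 × 442 = 884
  N≡N: 1 × 913 = 913
  Σ(broken) = 1797 kJ
Bonds formed (products):
  N-H: 4 × 405 = 1620
  N-N: 1 × 157 = 157
  Σ(formed) = 1777 kJ
ΔH = Σ(broken) − Σ(formed) = 1797 − 1777 = +20 kJ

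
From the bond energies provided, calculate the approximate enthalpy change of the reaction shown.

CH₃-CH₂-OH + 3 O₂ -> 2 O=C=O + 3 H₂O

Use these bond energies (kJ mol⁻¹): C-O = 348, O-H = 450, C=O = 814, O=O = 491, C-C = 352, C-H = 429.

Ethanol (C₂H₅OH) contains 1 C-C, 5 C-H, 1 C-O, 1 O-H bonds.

ΔH ≈ −1188 kJ

Bonds broken (reactants):
  C-C: 1 × 352 = 352
  C-H: 5 × 429 = 2145
  C-O: 1 × 348 = 348
  O-H: 1 × 450 = 450
  O=O: 3 × 491 = 1473
  Σ(broken) = 4768 kJ
Bonds formed (products):
  C=O: 4 × 814 = 3256
  O-H: 6 × 450 = 2700
  Σ(formed) = 5956 kJ
ΔH = Σ(broken) − Σ(formed) = 4768 − 5956 = −1188 kJ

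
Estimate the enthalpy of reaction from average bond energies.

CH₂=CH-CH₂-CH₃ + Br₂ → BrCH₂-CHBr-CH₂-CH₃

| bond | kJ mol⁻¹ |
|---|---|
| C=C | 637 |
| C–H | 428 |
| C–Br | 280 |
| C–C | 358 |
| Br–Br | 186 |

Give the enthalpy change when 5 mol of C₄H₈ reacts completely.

ΔH = −475 kJ

Bonds broken (reactants):
  Br–Br: 1 × 186 = 186
  C–C: 2 × 358 = 716
  C–H: 8 × 428 = 3424
  C=C: 1 × 637 = 637
  Σ(broken) = 4963 kJ
Bonds formed (products):
  C–Br: 2 × 280 = 560
  C–C: 3 × 358 = 1074
  C–H: 8 × 428 = 3424
  Σ(formed) = 5058 kJ
ΔH = Σ(broken) − Σ(formed) = 4963 − 5058 = −95 kJ
For 5× the reaction as written: 5 × (−95) = −475 kJ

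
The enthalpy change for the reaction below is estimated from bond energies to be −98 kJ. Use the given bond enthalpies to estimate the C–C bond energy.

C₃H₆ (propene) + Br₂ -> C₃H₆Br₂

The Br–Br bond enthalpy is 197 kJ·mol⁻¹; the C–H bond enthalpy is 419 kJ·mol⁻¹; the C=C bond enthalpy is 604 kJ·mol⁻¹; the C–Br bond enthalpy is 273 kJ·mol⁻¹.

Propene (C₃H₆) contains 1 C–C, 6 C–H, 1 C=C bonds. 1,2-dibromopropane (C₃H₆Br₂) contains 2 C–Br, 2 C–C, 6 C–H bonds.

D(C–C) ≈ 353 kJ/mol

Let D be the C–C bond energy.
Σ(broken) = 1×197 + 1×D + 6×419 + 1×604 = 3315 + D
Σ(formed) = 2×273 + 2×D + 6×419 = 3060 + 2D
ΔH = Σ(broken) − Σ(formed) = (3315 + D) − (3060 + 2D) = +255 − D
Setting this equal to −98 kJ gives D = 353 kJ/mol.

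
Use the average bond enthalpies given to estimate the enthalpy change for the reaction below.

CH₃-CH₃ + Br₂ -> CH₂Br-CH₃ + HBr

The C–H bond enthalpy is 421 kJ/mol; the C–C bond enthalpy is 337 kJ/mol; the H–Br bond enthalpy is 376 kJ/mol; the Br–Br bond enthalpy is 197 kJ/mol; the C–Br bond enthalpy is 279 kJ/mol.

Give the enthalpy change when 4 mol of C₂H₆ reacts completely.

Bonds broken (reactants):
  Br–Br: 1 × 197 = 197
  C–C: 1 × 337 = 337
  C–H: 6 × 421 = 2526
  Σ(broken) = 3060 kJ
Bonds formed (products):
  C–Br: 1 × 279 = 279
  C–C: 1 × 337 = 337
  C–H: 5 × 421 = 2105
  H–Br: 1 × 376 = 376
  Σ(formed) = 3097 kJ
ΔH = Σ(broken) − Σ(formed) = 3060 − 3097 = −37 kJ
For 4× the reaction as written: 4 × (−37) = −148 kJ

ΔH = −148 kJ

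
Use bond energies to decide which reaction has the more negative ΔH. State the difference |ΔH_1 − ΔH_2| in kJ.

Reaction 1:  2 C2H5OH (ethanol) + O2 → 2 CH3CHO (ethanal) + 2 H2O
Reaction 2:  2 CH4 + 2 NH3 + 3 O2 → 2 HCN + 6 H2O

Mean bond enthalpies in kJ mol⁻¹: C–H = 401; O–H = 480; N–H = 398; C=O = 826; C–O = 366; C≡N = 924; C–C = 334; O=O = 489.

Reaction 2, by 758 kJ

Reaction 1:
  Bonds broken (reactants):
    C–C: 2 × 334 = 668
    C–H: 10 × 401 = 4010
    C–O: 2 × 366 = 732
    O–H: 2 × 480 = 960
    O=O: 1 × 489 = 489
    Σ(broken) = 6859 kJ
  Bonds formed (products):
    C–C: 2 × 334 = 668
    C–H: 8 × 401 = 3208
    C=O: 2 × 826 = 1652
    O–H: 4 × 480 = 1920
    Σ(formed) = 7448 kJ
  ΔH_1 = 6859 − 7448 = −589 kJ
Reaction 2:
  Bonds broken (reactants):
    C–H: 8 × 401 = 3208
    N–H: 6 × 398 = 2388
    O=O: 3 × 489 = 1467
    Σ(broken) = 7063 kJ
  Bonds formed (products):
    C≡N: 2 × 924 = 1848
    C–H: 2 × 401 = 802
    O–H: 12 × 480 = 5760
    Σ(formed) = 8410 kJ
  ΔH_2 = 7063 − 8410 = −1347 kJ
ΔH_1 − ΔH_2 = +758 kJ, so reaction 2 has the more negative ΔH; |ΔH_1 − ΔH_2| = 758 kJ.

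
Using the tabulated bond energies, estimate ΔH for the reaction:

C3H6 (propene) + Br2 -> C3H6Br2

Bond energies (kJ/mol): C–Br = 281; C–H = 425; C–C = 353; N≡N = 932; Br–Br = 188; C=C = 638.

Bonds broken (reactants):
  Br–Br: 1 × 188 = 188
  C–C: 1 × 353 = 353
  C–H: 6 × 425 = 2550
  C=C: 1 × 638 = 638
  Σ(broken) = 3729 kJ
Bonds formed (products):
  C–Br: 2 × 281 = 562
  C–C: 2 × 353 = 706
  C–H: 6 × 425 = 2550
  Σ(formed) = 3818 kJ
ΔH = Σ(broken) − Σ(formed) = 3729 − 3818 = −89 kJ

ΔH ≈ −89 kJ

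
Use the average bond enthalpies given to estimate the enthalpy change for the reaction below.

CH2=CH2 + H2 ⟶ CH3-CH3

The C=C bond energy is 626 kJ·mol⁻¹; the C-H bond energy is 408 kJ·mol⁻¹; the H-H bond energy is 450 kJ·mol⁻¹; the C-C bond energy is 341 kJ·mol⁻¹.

Bonds broken (reactants):
  C-H: 4 × 408 = 1632
  C=C: 1 × 626 = 626
  H-H: 1 × 450 = 450
  Σ(broken) = 2708 kJ
Bonds formed (products):
  C-C: 1 × 341 = 341
  C-H: 6 × 408 = 2448
  Σ(formed) = 2789 kJ
ΔH = Σ(broken) − Σ(formed) = 2708 − 2789 = −81 kJ

ΔH ≈ −81 kJ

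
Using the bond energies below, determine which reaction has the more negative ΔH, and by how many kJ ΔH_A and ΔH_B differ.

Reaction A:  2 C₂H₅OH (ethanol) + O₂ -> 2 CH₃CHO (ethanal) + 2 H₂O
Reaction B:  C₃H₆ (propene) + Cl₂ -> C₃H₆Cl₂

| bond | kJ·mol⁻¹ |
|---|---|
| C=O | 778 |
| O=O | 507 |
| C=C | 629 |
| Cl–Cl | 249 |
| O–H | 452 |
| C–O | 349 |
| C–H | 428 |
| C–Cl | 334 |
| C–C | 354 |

Reaction A:
  Bonds broken (reactants):
    C–C: 2 × 354 = 708
    C–H: 10 × 428 = 4280
    C–O: 2 × 349 = 698
    O–H: 2 × 452 = 904
    O=O: 1 × 507 = 507
    Σ(broken) = 7097 kJ
  Bonds formed (products):
    C–C: 2 × 354 = 708
    C–H: 8 × 428 = 3424
    C=O: 2 × 778 = 1556
    O–H: 4 × 452 = 1808
    Σ(formed) = 7496 kJ
  ΔH_A = 7097 − 7496 = −399 kJ
Reaction B:
  Bonds broken (reactants):
    C–C: 1 × 354 = 354
    C–H: 6 × 428 = 2568
    C=C: 1 × 629 = 629
    Cl–Cl: 1 × 249 = 249
    Σ(broken) = 3800 kJ
  Bonds formed (products):
    C–C: 2 × 354 = 708
    C–Cl: 2 × 334 = 668
    C–H: 6 × 428 = 2568
    Σ(formed) = 3944 kJ
  ΔH_B = 3800 − 3944 = −144 kJ
ΔH_A − ΔH_B = −255 kJ, so reaction A has the more negative ΔH; |ΔH_A − ΔH_B| = 255 kJ.

Reaction A, by 255 kJ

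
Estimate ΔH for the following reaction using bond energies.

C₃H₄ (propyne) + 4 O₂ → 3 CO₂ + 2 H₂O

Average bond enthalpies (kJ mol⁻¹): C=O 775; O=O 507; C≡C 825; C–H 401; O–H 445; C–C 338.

Bonds broken (reactants):
  C≡C: 1 × 825 = 825
  C–C: 1 × 338 = 338
  C–H: 4 × 401 = 1604
  O=O: 4 × 507 = 2028
  Σ(broken) = 4795 kJ
Bonds formed (products):
  C=O: 6 × 775 = 4650
  O–H: 4 × 445 = 1780
  Σ(formed) = 6430 kJ
ΔH = Σ(broken) − Σ(formed) = 4795 − 6430 = −1635 kJ

ΔH ≈ −1635 kJ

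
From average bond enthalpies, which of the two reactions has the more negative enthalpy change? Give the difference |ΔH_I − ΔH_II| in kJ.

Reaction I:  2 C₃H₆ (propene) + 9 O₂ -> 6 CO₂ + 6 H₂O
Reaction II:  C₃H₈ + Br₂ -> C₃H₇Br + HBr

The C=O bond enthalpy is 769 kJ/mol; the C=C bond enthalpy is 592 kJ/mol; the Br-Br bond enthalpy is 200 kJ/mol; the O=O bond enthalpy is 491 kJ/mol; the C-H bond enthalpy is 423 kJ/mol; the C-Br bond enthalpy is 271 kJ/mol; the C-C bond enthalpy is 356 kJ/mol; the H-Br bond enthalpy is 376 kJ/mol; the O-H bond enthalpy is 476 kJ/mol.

Reaction I:
  Bonds broken (reactants):
    C-C: 2 × 356 = 712
    C-H: 12 × 423 = 5076
    C=C: 2 × 592 = 1184
    O=O: 9 × 491 = 4419
    Σ(broken) = 11391 kJ
  Bonds formed (products):
    C=O: 12 × 769 = 9228
    O-H: 12 × 476 = 5712
    Σ(formed) = 14940 kJ
  ΔH_I = 11391 − 14940 = −3549 kJ
Reaction II:
  Bonds broken (reactants):
    Br-Br: 1 × 200 = 200
    C-C: 2 × 356 = 712
    C-H: 8 × 423 = 3384
    Σ(broken) = 4296 kJ
  Bonds formed (products):
    C-Br: 1 × 271 = 271
    C-C: 2 × 356 = 712
    C-H: 7 × 423 = 2961
    H-Br: 1 × 376 = 376
    Σ(formed) = 4320 kJ
  ΔH_II = 4296 − 4320 = −24 kJ
ΔH_I − ΔH_II = −3525 kJ, so reaction I has the more negative ΔH; |ΔH_I − ΔH_II| = 3525 kJ.

Reaction I, by 3525 kJ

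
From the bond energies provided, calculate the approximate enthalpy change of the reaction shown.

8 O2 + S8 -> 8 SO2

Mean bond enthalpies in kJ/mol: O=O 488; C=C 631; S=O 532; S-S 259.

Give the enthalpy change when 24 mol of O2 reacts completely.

ΔH = −7608 kJ

Bonds broken (reactants):
  O=O: 8 × 488 = 3904
  S-S: 8 × 259 = 2072
  Σ(broken) = 5976 kJ
Bonds formed (products):
  S=O: 16 × 532 = 8512
  Σ(formed) = 8512 kJ
ΔH = Σ(broken) − Σ(formed) = 5976 − 8512 = −2536 kJ
For 3× the reaction as written: 3 × (−2536) = −7608 kJ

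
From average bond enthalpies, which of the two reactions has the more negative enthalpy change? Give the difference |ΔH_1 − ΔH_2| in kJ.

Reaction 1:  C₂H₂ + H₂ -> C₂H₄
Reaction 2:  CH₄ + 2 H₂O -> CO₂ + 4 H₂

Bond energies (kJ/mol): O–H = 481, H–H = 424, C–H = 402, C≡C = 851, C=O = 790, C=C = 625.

Reaction 1:
  Bonds broken (reactants):
    C≡C: 1 × 851 = 851
    C–H: 2 × 402 = 804
    H–H: 1 × 424 = 424
    Σ(broken) = 2079 kJ
  Bonds formed (products):
    C–H: 4 × 402 = 1608
    C=C: 1 × 625 = 625
    Σ(formed) = 2233 kJ
  ΔH_1 = 2079 − 2233 = −154 kJ
Reaction 2:
  Bonds broken (reactants):
    C–H: 4 × 402 = 1608
    O–H: 4 × 481 = 1924
    Σ(broken) = 3532 kJ
  Bonds formed (products):
    C=O: 2 × 790 = 1580
    H–H: 4 × 424 = 1696
    Σ(formed) = 3276 kJ
  ΔH_2 = 3532 − 3276 = +256 kJ
ΔH_1 − ΔH_2 = −410 kJ, so reaction 1 has the more negative ΔH; |ΔH_1 − ΔH_2| = 410 kJ.

Reaction 1, by 410 kJ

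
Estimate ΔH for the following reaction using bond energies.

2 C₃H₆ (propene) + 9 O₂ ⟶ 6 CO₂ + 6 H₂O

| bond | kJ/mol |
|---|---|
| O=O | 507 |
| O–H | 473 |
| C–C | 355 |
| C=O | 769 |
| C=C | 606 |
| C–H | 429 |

Bonds broken (reactants):
  C–C: 2 × 355 = 710
  C–H: 12 × 429 = 5148
  C=C: 2 × 606 = 1212
  O=O: 9 × 507 = 4563
  Σ(broken) = 11633 kJ
Bonds formed (products):
  C=O: 12 × 769 = 9228
  O–H: 12 × 473 = 5676
  Σ(formed) = 14904 kJ
ΔH = Σ(broken) − Σ(formed) = 11633 − 14904 = −3271 kJ

ΔH ≈ −3271 kJ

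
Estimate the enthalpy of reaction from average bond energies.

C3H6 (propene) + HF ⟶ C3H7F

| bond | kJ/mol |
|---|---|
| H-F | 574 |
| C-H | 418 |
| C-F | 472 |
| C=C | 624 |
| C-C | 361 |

Bonds broken (reactants):
  C-C: 1 × 361 = 361
  C-H: 6 × 418 = 2508
  C=C: 1 × 624 = 624
  H-F: 1 × 574 = 574
  Σ(broken) = 4067 kJ
Bonds formed (products):
  C-C: 2 × 361 = 722
  C-F: 1 × 472 = 472
  C-H: 7 × 418 = 2926
  Σ(formed) = 4120 kJ
ΔH = Σ(broken) − Σ(formed) = 4067 − 4120 = −53 kJ

ΔH ≈ −53 kJ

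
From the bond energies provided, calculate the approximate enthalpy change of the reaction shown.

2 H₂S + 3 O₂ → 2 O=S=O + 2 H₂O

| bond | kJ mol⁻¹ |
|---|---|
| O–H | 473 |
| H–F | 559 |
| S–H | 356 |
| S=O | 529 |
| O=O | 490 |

ΔH ≈ −1114 kJ

Bonds broken (reactants):
  O=O: 3 × 490 = 1470
  S–H: 4 × 356 = 1424
  Σ(broken) = 2894 kJ
Bonds formed (products):
  O–H: 4 × 473 = 1892
  S=O: 4 × 529 = 2116
  Σ(formed) = 4008 kJ
ΔH = Σ(broken) − Σ(formed) = 2894 − 4008 = −1114 kJ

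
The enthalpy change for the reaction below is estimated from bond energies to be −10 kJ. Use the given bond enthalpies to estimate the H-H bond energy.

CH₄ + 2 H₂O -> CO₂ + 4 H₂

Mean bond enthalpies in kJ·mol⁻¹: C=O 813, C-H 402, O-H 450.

Let D be the H-H bond energy.
Σ(broken) = 4×402 + 4×450 = 3408
Σ(formed) = 2×813 + 4×D = 1626 + 4D
ΔH = Σ(broken) − Σ(formed) = (3408) − (1626 + 4D) = +1782 − 4D
Setting this equal to −10 kJ gives 4D = 1792, so D = 448 kJ/mol.

D(H-H) ≈ 448 kJ/mol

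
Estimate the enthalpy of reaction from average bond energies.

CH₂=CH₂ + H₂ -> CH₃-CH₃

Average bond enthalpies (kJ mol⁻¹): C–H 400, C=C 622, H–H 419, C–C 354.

Bonds broken (reactants):
  C–H: 4 × 400 = 1600
  C=C: 1 × 622 = 622
  H–H: 1 × 419 = 419
  Σ(broken) = 2641 kJ
Bonds formed (products):
  C–C: 1 × 354 = 354
  C–H: 6 × 400 = 2400
  Σ(formed) = 2754 kJ
ΔH = Σ(broken) − Σ(formed) = 2641 − 2754 = −113 kJ

ΔH ≈ −113 kJ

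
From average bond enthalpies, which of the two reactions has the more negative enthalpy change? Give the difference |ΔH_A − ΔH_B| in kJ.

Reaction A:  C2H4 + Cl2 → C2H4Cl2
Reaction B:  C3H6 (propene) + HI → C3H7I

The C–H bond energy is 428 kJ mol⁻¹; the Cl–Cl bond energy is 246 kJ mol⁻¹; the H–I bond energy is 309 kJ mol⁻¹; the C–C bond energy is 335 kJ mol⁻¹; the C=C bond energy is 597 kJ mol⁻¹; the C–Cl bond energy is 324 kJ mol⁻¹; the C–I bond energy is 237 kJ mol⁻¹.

Reaction A, by 46 kJ

Reaction A:
  Bonds broken (reactants):
    C–H: 4 × 428 = 1712
    C=C: 1 × 597 = 597
    Cl–Cl: 1 × 246 = 246
    Σ(broken) = 2555 kJ
  Bonds formed (products):
    C–C: 1 × 335 = 335
    C–Cl: 2 × 324 = 648
    C–H: 4 × 428 = 1712
    Σ(formed) = 2695 kJ
  ΔH_A = 2555 − 2695 = −140 kJ
Reaction B:
  Bonds broken (reactants):
    C–C: 1 × 335 = 335
    C–H: 6 × 428 = 2568
    C=C: 1 × 597 = 597
    H–I: 1 × 309 = 309
    Σ(broken) = 3809 kJ
  Bonds formed (products):
    C–C: 2 × 335 = 670
    C–H: 7 × 428 = 2996
    C–I: 1 × 237 = 237
    Σ(formed) = 3903 kJ
  ΔH_B = 3809 − 3903 = −94 kJ
ΔH_A − ΔH_B = −46 kJ, so reaction A has the more negative ΔH; |ΔH_A − ΔH_B| = 46 kJ.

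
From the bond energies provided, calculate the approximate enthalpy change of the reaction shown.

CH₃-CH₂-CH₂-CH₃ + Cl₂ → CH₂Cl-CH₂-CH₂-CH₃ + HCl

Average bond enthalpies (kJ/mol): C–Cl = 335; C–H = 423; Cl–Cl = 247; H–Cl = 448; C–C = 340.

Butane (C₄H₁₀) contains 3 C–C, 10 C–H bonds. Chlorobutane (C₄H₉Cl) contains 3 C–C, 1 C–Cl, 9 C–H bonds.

ΔH ≈ −113 kJ

Bonds broken (reactants):
  C–C: 3 × 340 = 1020
  C–H: 10 × 423 = 4230
  Cl–Cl: 1 × 247 = 247
  Σ(broken) = 5497 kJ
Bonds formed (products):
  C–C: 3 × 340 = 1020
  C–Cl: 1 × 335 = 335
  C–H: 9 × 423 = 3807
  H–Cl: 1 × 448 = 448
  Σ(formed) = 5610 kJ
ΔH = Σ(broken) − Σ(formed) = 5497 − 5610 = −113 kJ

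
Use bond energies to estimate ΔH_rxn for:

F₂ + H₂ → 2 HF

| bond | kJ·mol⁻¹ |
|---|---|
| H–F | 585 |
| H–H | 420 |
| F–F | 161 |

ΔH ≈ −589 kJ

Bonds broken (reactants):
  F–F: 1 × 161 = 161
  H–H: 1 × 420 = 420
  Σ(broken) = 581 kJ
Bonds formed (products):
  H–F: 2 × 585 = 1170
  Σ(formed) = 1170 kJ
ΔH = Σ(broken) − Σ(formed) = 581 − 1170 = −589 kJ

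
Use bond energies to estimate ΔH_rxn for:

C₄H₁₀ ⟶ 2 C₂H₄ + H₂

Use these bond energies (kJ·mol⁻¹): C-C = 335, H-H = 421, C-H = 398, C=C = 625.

Bonds broken (reactants):
  C-C: 3 × 335 = 1005
  C-H: 10 × 398 = 3980
  Σ(broken) = 4985 kJ
Bonds formed (products):
  C-H: 8 × 398 = 3184
  C=C: 2 × 625 = 1250
  H-H: 1 × 421 = 421
  Σ(formed) = 4855 kJ
ΔH = Σ(broken) − Σ(formed) = 4985 − 4855 = +130 kJ

ΔH ≈ +130 kJ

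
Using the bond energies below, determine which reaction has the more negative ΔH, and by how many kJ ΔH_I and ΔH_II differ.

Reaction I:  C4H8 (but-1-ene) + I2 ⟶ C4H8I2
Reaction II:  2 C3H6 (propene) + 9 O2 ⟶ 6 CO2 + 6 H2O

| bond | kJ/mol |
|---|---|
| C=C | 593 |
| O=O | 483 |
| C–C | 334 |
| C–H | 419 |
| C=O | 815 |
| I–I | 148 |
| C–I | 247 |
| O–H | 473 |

Reaction I:
  Bonds broken (reactants):
    C–C: 2 × 334 = 668
    C–H: 8 × 419 = 3352
    C=C: 1 × 593 = 593
    I–I: 1 × 148 = 148
    Σ(broken) = 4761 kJ
  Bonds formed (products):
    C–C: 3 × 334 = 1002
    C–H: 8 × 419 = 3352
    C–I: 2 × 247 = 494
    Σ(formed) = 4848 kJ
  ΔH_I = 4761 − 4848 = −87 kJ
Reaction II:
  Bonds broken (reactants):
    C–C: 2 × 334 = 668
    C–H: 12 × 419 = 5028
    C=C: 2 × 593 = 1186
    O=O: 9 × 483 = 4347
    Σ(broken) = 11229 kJ
  Bonds formed (products):
    C=O: 12 × 815 = 9780
    O–H: 12 × 473 = 5676
    Σ(formed) = 15456 kJ
  ΔH_II = 11229 − 15456 = −4227 kJ
ΔH_I − ΔH_II = +4140 kJ, so reaction II has the more negative ΔH; |ΔH_I − ΔH_II| = 4140 kJ.

Reaction II, by 4140 kJ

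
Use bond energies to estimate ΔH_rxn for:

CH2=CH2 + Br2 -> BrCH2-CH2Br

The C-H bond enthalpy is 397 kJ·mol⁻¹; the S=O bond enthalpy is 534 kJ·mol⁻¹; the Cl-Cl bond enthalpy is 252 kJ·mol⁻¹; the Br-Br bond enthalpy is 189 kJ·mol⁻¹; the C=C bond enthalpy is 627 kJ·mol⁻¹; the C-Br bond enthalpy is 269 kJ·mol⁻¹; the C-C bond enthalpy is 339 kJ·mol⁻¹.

ΔH ≈ −61 kJ

Bonds broken (reactants):
  Br-Br: 1 × 189 = 189
  C-H: 4 × 397 = 1588
  C=C: 1 × 627 = 627
  Σ(broken) = 2404 kJ
Bonds formed (products):
  C-Br: 2 × 269 = 538
  C-C: 1 × 339 = 339
  C-H: 4 × 397 = 1588
  Σ(formed) = 2465 kJ
ΔH = Σ(broken) − Σ(formed) = 2404 − 2465 = −61 kJ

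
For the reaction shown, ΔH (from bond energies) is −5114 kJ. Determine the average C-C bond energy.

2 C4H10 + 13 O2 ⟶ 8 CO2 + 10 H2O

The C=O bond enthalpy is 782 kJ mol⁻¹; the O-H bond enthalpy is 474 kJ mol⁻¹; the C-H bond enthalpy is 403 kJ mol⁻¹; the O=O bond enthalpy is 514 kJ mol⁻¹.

Let D be the C-C bond energy.
Σ(broken) = 6×D + 20×403 + 13×514 = 14742 + 6D
Σ(formed) = 16×782 + 20×474 = 21992
ΔH = Σ(broken) − Σ(formed) = (14742 + 6D) − (21992) = −7250 + 6D
Setting this equal to −5114 kJ gives 6D = 2136, so D = 356 kJ/mol.

D(C-C) ≈ 356 kJ/mol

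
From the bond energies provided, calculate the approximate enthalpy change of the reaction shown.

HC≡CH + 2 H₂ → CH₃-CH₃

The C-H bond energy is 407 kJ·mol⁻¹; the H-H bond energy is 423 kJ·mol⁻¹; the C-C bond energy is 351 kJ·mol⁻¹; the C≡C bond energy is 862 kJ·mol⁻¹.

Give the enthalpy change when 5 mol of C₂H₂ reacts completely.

ΔH = −1355 kJ

Bonds broken (reactants):
  C≡C: 1 × 862 = 862
  C-H: 2 × 407 = 814
  H-H: 2 × 423 = 846
  Σ(broken) = 2522 kJ
Bonds formed (products):
  C-C: 1 × 351 = 351
  C-H: 6 × 407 = 2442
  Σ(formed) = 2793 kJ
ΔH = Σ(broken) − Σ(formed) = 2522 − 2793 = −271 kJ
For 5× the reaction as written: 5 × (−271) = −1355 kJ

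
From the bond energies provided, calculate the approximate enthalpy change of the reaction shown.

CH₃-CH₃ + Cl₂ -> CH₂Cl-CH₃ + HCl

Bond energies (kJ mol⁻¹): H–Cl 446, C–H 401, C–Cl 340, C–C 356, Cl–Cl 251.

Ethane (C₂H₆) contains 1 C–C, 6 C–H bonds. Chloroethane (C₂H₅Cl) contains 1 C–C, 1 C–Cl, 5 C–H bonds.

Bonds broken (reactants):
  C–C: 1 × 356 = 356
  C–H: 6 × 401 = 2406
  Cl–Cl: 1 × 251 = 251
  Σ(broken) = 3013 kJ
Bonds formed (products):
  C–C: 1 × 356 = 356
  C–Cl: 1 × 340 = 340
  C–H: 5 × 401 = 2005
  H–Cl: 1 × 446 = 446
  Σ(formed) = 3147 kJ
ΔH = Σ(broken) − Σ(formed) = 3013 − 3147 = −134 kJ

ΔH ≈ −134 kJ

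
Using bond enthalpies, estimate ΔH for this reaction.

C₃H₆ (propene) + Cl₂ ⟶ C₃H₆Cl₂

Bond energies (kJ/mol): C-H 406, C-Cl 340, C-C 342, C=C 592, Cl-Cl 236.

Bonds broken (reactants):
  C-C: 1 × 342 = 342
  C-H: 6 × 406 = 2436
  C=C: 1 × 592 = 592
  Cl-Cl: 1 × 236 = 236
  Σ(broken) = 3606 kJ
Bonds formed (products):
  C-C: 2 × 342 = 684
  C-Cl: 2 × 340 = 680
  C-H: 6 × 406 = 2436
  Σ(formed) = 3800 kJ
ΔH = Σ(broken) − Σ(formed) = 3606 − 3800 = −194 kJ

ΔH ≈ −194 kJ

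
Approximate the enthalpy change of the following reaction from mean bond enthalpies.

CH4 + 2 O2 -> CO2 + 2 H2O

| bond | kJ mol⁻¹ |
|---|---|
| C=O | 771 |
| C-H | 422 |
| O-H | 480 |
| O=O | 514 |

Bonds broken (reactants):
  C-H: 4 × 422 = 1688
  O=O: 2 × 514 = 1028
  Σ(broken) = 2716 kJ
Bonds formed (products):
  C=O: 2 × 771 = 1542
  O-H: 4 × 480 = 1920
  Σ(formed) = 3462 kJ
ΔH = Σ(broken) − Σ(formed) = 2716 − 3462 = −746 kJ

ΔH ≈ −746 kJ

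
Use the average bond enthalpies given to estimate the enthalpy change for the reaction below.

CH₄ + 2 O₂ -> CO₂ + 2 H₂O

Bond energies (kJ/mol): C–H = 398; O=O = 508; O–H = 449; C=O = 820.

Bonds broken (reactants):
  C–H: 4 × 398 = 1592
  O=O: 2 × 508 = 1016
  Σ(broken) = 2608 kJ
Bonds formed (products):
  C=O: 2 × 820 = 1640
  O–H: 4 × 449 = 1796
  Σ(formed) = 3436 kJ
ΔH = Σ(broken) − Σ(formed) = 2608 − 3436 = −828 kJ

ΔH ≈ −828 kJ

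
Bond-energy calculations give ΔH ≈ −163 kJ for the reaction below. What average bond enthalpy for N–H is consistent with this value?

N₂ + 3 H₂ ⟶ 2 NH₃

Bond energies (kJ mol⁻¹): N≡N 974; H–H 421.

Let D be the N–H bond energy.
Σ(broken) = 3×421 + 1×974 = 2237
Σ(formed) = 6×D = 6D
ΔH = Σ(broken) − Σ(formed) = (2237) − (6D) = +2237 − 6D
Setting this equal to −163 kJ gives 6D = 2400, so D = 400 kJ/mol.

D(N–H) ≈ 400 kJ/mol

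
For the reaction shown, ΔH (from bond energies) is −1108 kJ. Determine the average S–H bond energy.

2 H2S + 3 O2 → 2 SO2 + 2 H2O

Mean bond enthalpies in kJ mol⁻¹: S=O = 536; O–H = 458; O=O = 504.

Let D be the S–H bond energy.
Σ(broken) = 3×504 + 4×D = 1512 + 4D
Σ(formed) = 4×458 + 4×536 = 3976
ΔH = Σ(broken) − Σ(formed) = (1512 + 4D) − (3976) = −2464 + 4D
Setting this equal to −1108 kJ gives 4D = 1356, so D = 339 kJ/mol.

D(S–H) ≈ 339 kJ/mol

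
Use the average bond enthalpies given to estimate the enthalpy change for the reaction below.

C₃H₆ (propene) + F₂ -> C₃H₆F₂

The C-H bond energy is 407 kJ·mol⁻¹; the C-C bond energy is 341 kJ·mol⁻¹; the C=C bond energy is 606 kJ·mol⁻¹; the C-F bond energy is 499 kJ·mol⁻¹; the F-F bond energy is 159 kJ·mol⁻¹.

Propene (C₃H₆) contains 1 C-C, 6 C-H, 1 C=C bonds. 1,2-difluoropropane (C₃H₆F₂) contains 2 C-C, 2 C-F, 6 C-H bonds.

ΔH ≈ −574 kJ

Bonds broken (reactants):
  C-C: 1 × 341 = 341
  C-H: 6 × 407 = 2442
  C=C: 1 × 606 = 606
  F-F: 1 × 159 = 159
  Σ(broken) = 3548 kJ
Bonds formed (products):
  C-C: 2 × 341 = 682
  C-F: 2 × 499 = 998
  C-H: 6 × 407 = 2442
  Σ(formed) = 4122 kJ
ΔH = Σ(broken) − Σ(formed) = 3548 − 4122 = −574 kJ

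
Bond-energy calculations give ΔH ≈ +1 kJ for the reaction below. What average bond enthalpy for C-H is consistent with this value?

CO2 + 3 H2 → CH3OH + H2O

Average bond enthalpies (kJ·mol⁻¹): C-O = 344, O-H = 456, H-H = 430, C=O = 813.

Let D be the C-H bond energy.
Σ(broken) = 2×813 + 3×430 = 2916
Σ(formed) = 3×D + 1×344 + 3×456 = 1712 + 3D
ΔH = Σ(broken) − Σ(formed) = (2916) − (1712 + 3D) = +1204 − 3D
Setting this equal to +1 kJ gives 3D = 1203, so D = 401 kJ/mol.

D(C-H) ≈ 401 kJ/mol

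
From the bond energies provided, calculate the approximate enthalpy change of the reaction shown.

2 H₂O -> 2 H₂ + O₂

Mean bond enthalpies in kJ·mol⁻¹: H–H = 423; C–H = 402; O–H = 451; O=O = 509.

Bonds broken (reactants):
  O–H: 4 × 451 = 1804
  Σ(broken) = 1804 kJ
Bonds formed (products):
  H–H: 2 × 423 = 846
  O=O: 1 × 509 = 509
  Σ(formed) = 1355 kJ
ΔH = Σ(broken) − Σ(formed) = 1804 − 1355 = +449 kJ

ΔH ≈ +449 kJ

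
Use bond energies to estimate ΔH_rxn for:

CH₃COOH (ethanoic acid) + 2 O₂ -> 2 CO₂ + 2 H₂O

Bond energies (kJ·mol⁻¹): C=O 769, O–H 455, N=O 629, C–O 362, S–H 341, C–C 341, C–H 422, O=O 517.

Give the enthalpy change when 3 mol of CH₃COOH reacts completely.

ΔH = −2007 kJ

Bonds broken (reactants):
  C–C: 1 × 341 = 341
  C–H: 3 × 422 = 1266
  C–O: 1 × 362 = 362
  C=O: 1 × 769 = 769
  O–H: 1 × 455 = 455
  O=O: 2 × 517 = 1034
  Σ(broken) = 4227 kJ
Bonds formed (products):
  C=O: 4 × 769 = 3076
  O–H: 4 × 455 = 1820
  Σ(formed) = 4896 kJ
ΔH = Σ(broken) − Σ(formed) = 4227 − 4896 = −669 kJ
For 3× the reaction as written: 3 × (−669) = −2007 kJ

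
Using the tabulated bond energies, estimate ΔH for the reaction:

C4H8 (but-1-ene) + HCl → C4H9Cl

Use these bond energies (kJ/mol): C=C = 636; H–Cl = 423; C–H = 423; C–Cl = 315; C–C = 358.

Bonds broken (reactants):
  C–C: 2 × 358 = 716
  C–H: 8 × 423 = 3384
  C=C: 1 × 636 = 636
  H–Cl: 1 × 423 = 423
  Σ(broken) = 5159 kJ
Bonds formed (products):
  C–C: 3 × 358 = 1074
  C–Cl: 1 × 315 = 315
  C–H: 9 × 423 = 3807
  Σ(formed) = 5196 kJ
ΔH = Σ(broken) − Σ(formed) = 5159 − 5196 = −37 kJ

ΔH ≈ −37 kJ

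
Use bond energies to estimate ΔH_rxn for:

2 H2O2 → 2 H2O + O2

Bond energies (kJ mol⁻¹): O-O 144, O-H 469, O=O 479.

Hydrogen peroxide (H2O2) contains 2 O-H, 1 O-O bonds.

ΔH ≈ −191 kJ

Bonds broken (reactants):
  O-H: 4 × 469 = 1876
  O-O: 2 × 144 = 288
  Σ(broken) = 2164 kJ
Bonds formed (products):
  O-H: 4 × 469 = 1876
  O=O: 1 × 479 = 479
  Σ(formed) = 2355 kJ
ΔH = Σ(broken) − Σ(formed) = 2164 − 2355 = −191 kJ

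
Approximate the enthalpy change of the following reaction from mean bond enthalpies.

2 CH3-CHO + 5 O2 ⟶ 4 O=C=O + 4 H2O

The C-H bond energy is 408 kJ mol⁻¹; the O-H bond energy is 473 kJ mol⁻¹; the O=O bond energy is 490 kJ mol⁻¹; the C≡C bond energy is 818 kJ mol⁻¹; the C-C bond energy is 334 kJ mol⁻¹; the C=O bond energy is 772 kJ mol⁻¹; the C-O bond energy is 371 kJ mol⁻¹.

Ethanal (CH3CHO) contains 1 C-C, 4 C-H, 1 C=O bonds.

ΔH ≈ −2034 kJ

Bonds broken (reactants):
  C-C: 2 × 334 = 668
  C-H: 8 × 408 = 3264
  C=O: 2 × 772 = 1544
  O=O: 5 × 490 = 2450
  Σ(broken) = 7926 kJ
Bonds formed (products):
  C=O: 8 × 772 = 6176
  O-H: 8 × 473 = 3784
  Σ(formed) = 9960 kJ
ΔH = Σ(broken) − Σ(formed) = 7926 − 9960 = −2034 kJ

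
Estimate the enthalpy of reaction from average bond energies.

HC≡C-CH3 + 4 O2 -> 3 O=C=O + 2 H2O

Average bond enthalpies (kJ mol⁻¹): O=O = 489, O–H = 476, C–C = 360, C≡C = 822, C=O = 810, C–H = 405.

ΔH ≈ −2006 kJ

Bonds broken (reactants):
  C≡C: 1 × 822 = 822
  C–C: 1 × 360 = 360
  C–H: 4 × 405 = 1620
  O=O: 4 × 489 = 1956
  Σ(broken) = 4758 kJ
Bonds formed (products):
  C=O: 6 × 810 = 4860
  O–H: 4 × 476 = 1904
  Σ(formed) = 6764 kJ
ΔH = Σ(broken) − Σ(formed) = 4758 − 6764 = −2006 kJ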